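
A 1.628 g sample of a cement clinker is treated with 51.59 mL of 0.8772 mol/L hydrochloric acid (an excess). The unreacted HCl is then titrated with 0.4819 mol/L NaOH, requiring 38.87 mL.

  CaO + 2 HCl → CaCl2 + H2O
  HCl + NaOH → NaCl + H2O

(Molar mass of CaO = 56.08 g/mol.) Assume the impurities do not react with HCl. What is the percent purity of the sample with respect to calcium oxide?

n(HCl) added = 0.05159 × 0.8772 = 0.04525 mol
n(NaOH) used in back-titration = 0.03887 × 0.4819 = 0.01873 mol
n(HCl) left over = 0.01873 mol (1:1 ratio)
n(HCl) consumed by analyte = 0.04525 − 0.01873 = 0.02652 mol
From the 1:2 ratio, n(CaO) = 1/2 × 0.02652 = 0.01326 mol
mass of CaO = 0.01326 × 56.08 = 0.7437 g
% CaO = 0.7437 / 1.628 × 100 = 45.68 %

45.68 %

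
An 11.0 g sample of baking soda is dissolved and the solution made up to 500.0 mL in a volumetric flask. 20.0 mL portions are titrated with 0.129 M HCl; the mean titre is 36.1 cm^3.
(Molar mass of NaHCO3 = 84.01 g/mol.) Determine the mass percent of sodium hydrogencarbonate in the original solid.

88.9 %

NaHCO3 + HCl → NaCl + H2O + CO2
n(HCl) per titration = 0.0361 × 0.129 = 4.66 × 10^-3 mol
n(NaHCO3) in each aliquot = 4.66 × 10^-3 mol (1:1 ratio)
n(NaHCO3) in the whole flask = 4.66 × 10^-3 × 500.0/20.0 = 0.116 mol
mass of NaHCO3 = 0.116 × 84.01 = 9.78 g
% NaHCO3 = 9.78 / 11.0 × 100 = 88.9 %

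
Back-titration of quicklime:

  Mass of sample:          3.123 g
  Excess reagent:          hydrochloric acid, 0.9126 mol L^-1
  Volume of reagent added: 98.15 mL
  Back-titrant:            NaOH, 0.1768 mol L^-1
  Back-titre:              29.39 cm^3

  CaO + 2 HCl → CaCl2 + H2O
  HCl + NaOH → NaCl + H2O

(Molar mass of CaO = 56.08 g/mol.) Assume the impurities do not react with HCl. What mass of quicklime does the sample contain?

2.366 g

n(HCl) added = 0.09815 × 0.9126 = 0.08957 mol
n(NaOH) used in back-titration = 0.02939 × 0.1768 = 5.196 × 10^-3 mol
n(HCl) left over = 5.196 × 10^-3 mol (1:1 ratio)
n(HCl) consumed by analyte = 0.08957 − 5.196 × 10^-3 = 0.08438 mol
From the 1:2 ratio, n(CaO) = 1/2 × 0.08438 = 0.04219 mol
mass of CaO = 0.04219 × 56.08 = 2.366 g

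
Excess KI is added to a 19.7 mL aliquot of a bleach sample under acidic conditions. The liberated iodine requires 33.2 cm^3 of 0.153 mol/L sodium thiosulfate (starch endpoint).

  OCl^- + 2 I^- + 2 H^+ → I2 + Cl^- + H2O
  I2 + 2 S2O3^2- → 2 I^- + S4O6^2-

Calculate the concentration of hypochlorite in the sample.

0.129 mol/L

n(S2O3^2-) = 0.0332 × 0.153 = 5.08 × 10^-3 mol
n(I2) = n(S2O3^2-)/2 = 2.54 × 10^-3 mol
n(OCl^-) in the aliquot = 2.54 × 10^-3 mol (1:1 ratio)
[OCl^-] = 2.54 × 10^-3 / 0.0197 = 0.129 mol/L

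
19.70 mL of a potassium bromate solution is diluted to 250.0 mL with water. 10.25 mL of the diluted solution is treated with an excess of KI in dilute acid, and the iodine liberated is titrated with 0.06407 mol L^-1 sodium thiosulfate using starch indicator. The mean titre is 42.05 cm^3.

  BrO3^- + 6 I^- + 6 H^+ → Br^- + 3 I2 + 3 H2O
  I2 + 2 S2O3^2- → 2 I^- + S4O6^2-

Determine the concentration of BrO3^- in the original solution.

0.5559 mol/L

n(S2O3^2-) = 0.04205 × 0.06407 = 2.694 × 10^-3 mol
n(I2) = n(S2O3^2-)/2 = 1.347 × 10^-3 mol
From the 1:3 ratio, n(BrO3^-) in the aliquot = 1/3 × 1.347 × 10^-3 = 4.490 × 10^-4 mol
[BrO3^-]_dilute = 4.490 × 10^-4 / 0.01025 = 0.04381 mol/L
[BrO3^-]_original = 0.04381 × 250.0/19.70 = 0.5559 mol/L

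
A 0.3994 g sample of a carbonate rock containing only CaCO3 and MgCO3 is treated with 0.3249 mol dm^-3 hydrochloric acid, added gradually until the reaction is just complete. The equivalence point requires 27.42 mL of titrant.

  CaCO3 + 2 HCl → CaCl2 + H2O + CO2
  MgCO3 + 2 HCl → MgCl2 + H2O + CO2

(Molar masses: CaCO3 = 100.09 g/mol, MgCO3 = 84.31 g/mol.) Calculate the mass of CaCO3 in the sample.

0.1513 g

n(HCl) = 0.02742 × 0.3249 = 8.909 × 10^-3 mol
Let x = n(CaCO3), y = n(MgCO3).
Titrant: 2x + 2y = 8.909 × 10^-3;  mass: 100.09x + 84.31y = 0.3994
Solving, x = 1.511 × 10^-3 mol, y = 2.943 × 10^-3 mol
mass of CaCO3 = 1.511 × 10^-3 × 100.09 = 0.1513 g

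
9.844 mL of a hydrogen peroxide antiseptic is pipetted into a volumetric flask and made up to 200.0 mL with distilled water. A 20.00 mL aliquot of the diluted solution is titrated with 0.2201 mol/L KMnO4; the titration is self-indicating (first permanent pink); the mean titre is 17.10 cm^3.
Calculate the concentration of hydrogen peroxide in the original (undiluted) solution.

9.558 mol/L

2 MnO4^- + 5 H2O2 + 6 H^+ → 2 Mn^2+ + 5 O2 + 8 H2O
n(KMnO4) = 0.01710 × 0.2201 = 3.764 × 10^-3 mol
From the 5:2 ratio, n(H2O2) in the aliquot = 5/2 × 3.764 × 10^-3 = 9.409 × 10^-3 mol
[H2O2]_dilute = 9.409 × 10^-3 / 0.02000 = 0.4705 mol/L
Dilution factor = 200.0 / 9.844 = 20.32
[H2O2]_stock = 0.4705 × 20.32 = 9.558 mol/L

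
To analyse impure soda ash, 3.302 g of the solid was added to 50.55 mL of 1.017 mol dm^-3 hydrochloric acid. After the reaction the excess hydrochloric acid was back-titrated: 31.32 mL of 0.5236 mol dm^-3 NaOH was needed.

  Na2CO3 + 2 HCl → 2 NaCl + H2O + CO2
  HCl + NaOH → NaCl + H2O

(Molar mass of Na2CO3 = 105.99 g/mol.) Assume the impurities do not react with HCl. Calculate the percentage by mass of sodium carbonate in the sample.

n(HCl) added = 0.05055 × 1.017 = 0.05141 mol
n(NaOH) used in back-titration = 0.03132 × 0.5236 = 0.01640 mol
n(HCl) left over = 0.01640 mol (1:1 ratio)
n(HCl) consumed by analyte = 0.05141 − 0.01640 = 0.03501 mol
From the 1:2 ratio, n(Na2CO3) = 1/2 × 0.03501 = 0.01751 mol
mass of Na2CO3 = 0.01751 × 105.99 = 1.855 g
% Na2CO3 = 1.855 / 3.302 × 100 = 56.19 %

56.19 %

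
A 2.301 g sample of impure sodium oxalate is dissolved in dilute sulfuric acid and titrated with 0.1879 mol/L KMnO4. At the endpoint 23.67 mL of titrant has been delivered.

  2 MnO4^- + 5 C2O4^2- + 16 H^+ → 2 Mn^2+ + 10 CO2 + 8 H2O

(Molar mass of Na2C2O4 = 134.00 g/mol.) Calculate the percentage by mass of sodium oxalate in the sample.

n(KMnO4) = 0.02367 L × 0.1879 mol/L = 4.448 × 10^-3 mol
From the 5:2 ratio, n(Na2C2O4) = 5/2 × 4.448 × 10^-3 = 0.01112 mol
mass of Na2C2O4 = 0.01112 × 134.00 g/mol = 1.490 g
% Na2C2O4 = 1.490 / 2.301 × 100 = 64.75 %

64.75 %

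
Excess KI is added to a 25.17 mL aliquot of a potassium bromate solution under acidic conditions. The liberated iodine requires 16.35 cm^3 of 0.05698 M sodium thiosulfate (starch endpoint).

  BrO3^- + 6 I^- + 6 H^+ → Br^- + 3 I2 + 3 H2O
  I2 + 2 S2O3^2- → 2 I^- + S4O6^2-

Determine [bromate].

n(S2O3^2-) = 0.01635 × 0.05698 = 9.316 × 10^-4 mol
n(I2) = n(S2O3^2-)/2 = 4.658 × 10^-4 mol
From the 1:3 ratio, n(BrO3^-) in the aliquot = 1/3 × 4.658 × 10^-4 = 1.553 × 10^-4 mol
[BrO3^-] = 1.553 × 10^-4 / 0.02517 = 0.006169 mol/L

0.006169 M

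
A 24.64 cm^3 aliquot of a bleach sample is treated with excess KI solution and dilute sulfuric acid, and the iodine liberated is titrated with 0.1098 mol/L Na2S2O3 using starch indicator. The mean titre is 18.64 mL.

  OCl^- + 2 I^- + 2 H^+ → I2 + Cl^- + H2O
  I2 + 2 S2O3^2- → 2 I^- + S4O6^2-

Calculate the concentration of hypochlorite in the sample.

n(S2O3^2-) = 0.01864 × 0.1098 = 2.047 × 10^-3 mol
n(I2) = n(S2O3^2-)/2 = 1.023 × 10^-3 mol
n(OCl^-) in the aliquot = 1.023 × 10^-3 mol (1:1 ratio)
[OCl^-] = 1.023 × 10^-3 / 0.02464 = 0.04153 mol/L

0.04153 mol/L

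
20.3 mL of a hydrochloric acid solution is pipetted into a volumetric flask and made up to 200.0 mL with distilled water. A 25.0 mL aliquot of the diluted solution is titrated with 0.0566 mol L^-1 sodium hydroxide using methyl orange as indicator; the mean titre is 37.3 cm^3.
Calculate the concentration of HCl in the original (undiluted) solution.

0.832 mol/L

HCl + NaOH → NaCl + H2O
n(NaOH) = 0.0373 × 0.0566 = 2.11 × 10^-3 mol
n(HCl) in the aliquot = 2.11 × 10^-3 mol (1:1 ratio)
[HCl]_dilute = 2.11 × 10^-3 / 0.0250 = 0.0844 mol/L
Dilution factor = 200.0 / 20.3 = 9.852
[HCl]_stock = 0.0844 × 9.852 = 0.832 mol/L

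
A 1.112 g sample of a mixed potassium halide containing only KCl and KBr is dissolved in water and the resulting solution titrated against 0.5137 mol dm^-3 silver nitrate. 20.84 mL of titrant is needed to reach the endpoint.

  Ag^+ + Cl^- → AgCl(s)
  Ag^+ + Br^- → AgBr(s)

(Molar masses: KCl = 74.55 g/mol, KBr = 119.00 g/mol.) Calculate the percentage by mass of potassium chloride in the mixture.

24.43 %

n(AgNO3) = 0.02084 × 0.5137 = 0.01071 mol
Let x = n(KCl), y = n(KBr).
Titrant: 1x + 1y = 0.01071;  mass: 74.55x + 119.00y = 1.112
Solving, x = 3.644 × 10^-3 mol, y = 7.062 × 10^-3 mol
mass of KCl = 3.644 × 10^-3 × 74.55 = 0.2716 g
% KCl = 0.2716 / 1.112 × 100 = 24.43 %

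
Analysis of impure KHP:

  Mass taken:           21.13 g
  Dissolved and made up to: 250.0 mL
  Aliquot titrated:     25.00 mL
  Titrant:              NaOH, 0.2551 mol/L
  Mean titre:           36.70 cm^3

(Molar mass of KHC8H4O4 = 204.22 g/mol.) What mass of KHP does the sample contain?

19.12 g

KHC8H4O4 + NaOH → KNaC8H4O4 + H2O
n(NaOH) per titration = 0.03670 × 0.2551 = 9.362 × 10^-3 mol
n(KHC8H4O4) in each aliquot = 9.362 × 10^-3 mol (1:1 ratio)
n(KHC8H4O4) in the whole flask = 9.362 × 10^-3 × 250.0/25.00 = 0.09362 mol
mass of KHC8H4O4 = 0.09362 × 204.22 = 19.12 g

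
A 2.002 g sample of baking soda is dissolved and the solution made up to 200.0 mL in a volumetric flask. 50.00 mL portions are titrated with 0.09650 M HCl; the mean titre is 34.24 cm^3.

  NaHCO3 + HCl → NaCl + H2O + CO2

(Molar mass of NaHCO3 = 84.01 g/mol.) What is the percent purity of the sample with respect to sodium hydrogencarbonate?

55.46 %

n(HCl) per titration = 0.03424 × 0.09650 = 3.304 × 10^-3 mol
n(NaHCO3) in each aliquot = 3.304 × 10^-3 mol (1:1 ratio)
n(NaHCO3) in the whole flask = 3.304 × 10^-3 × 200.0/50.00 = 0.01322 mol
mass of NaHCO3 = 0.01322 × 84.01 = 1.110 g
% NaHCO3 = 1.110 / 2.002 × 100 = 55.46 %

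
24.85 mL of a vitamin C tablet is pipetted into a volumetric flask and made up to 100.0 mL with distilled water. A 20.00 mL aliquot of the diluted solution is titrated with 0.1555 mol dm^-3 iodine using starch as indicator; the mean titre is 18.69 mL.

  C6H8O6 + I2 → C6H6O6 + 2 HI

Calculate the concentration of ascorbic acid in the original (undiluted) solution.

0.5848 mol/L

n(I2) = 0.01869 × 0.1555 = 2.906 × 10^-3 mol
n(C6H8O6) in the aliquot = 2.906 × 10^-3 mol (1:1 ratio)
[C6H8O6]_dilute = 2.906 × 10^-3 / 0.02000 = 0.1453 mol/L
Dilution factor = 100.0 / 24.85 = 4.024
[C6H8O6]_stock = 0.1453 × 4.024 = 0.5848 mol/L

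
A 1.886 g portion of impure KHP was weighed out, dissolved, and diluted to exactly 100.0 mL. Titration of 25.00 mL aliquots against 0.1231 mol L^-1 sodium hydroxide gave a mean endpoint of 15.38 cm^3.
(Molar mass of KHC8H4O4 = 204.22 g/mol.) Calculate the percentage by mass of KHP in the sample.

82.00 %

KHC8H4O4 + NaOH → KNaC8H4O4 + H2O
n(NaOH) per titration = 0.01538 × 0.1231 = 1.893 × 10^-3 mol
n(KHC8H4O4) in each aliquot = 1.893 × 10^-3 mol (1:1 ratio)
n(KHC8H4O4) in the whole flask = 1.893 × 10^-3 × 100.0/25.00 = 7.573 × 10^-3 mol
mass of KHC8H4O4 = 7.573 × 10^-3 × 204.22 = 1.547 g
% KHC8H4O4 = 1.547 / 1.886 × 100 = 82.00 %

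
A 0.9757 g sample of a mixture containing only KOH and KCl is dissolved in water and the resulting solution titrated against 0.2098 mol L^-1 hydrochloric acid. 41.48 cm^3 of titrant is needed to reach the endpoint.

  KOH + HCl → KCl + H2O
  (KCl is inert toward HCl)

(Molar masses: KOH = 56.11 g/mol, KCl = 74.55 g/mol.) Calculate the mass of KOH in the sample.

n(HCl) = 0.04148 × 0.2098 = 8.703 × 10^-3 mol
Let x = n(KOH), y = n(KCl).
Titrant: 1x = 8.703 × 10^-3;  mass: 56.11x + 74.55y = 0.9757
Solving, x = 8.703 × 10^-3 mol, y = 6.538 × 10^-3 mol
mass of KOH = 8.703 × 10^-3 × 56.11 = 0.4883 g

0.4883 g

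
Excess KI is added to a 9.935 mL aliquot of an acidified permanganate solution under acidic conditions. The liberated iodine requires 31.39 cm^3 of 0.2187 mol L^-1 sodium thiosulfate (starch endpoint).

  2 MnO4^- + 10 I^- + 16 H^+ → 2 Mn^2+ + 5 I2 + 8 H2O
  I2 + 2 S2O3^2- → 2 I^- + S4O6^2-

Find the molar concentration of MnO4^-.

n(S2O3^2-) = 0.03139 × 0.2187 = 6.865 × 10^-3 mol
n(I2) = n(S2O3^2-)/2 = 3.432 × 10^-3 mol
From the 2:5 ratio, n(MnO4^-) in the aliquot = 2/5 × 3.432 × 10^-3 = 1.373 × 10^-3 mol
[MnO4^-] = 1.373 × 10^-3 / 0.009935 = 0.1382 mol/L

0.1382 mol/L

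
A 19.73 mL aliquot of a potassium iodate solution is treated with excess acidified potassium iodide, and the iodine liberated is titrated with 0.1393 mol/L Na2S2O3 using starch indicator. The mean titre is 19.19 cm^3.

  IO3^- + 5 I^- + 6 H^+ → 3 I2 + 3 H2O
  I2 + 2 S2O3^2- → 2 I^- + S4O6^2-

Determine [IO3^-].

0.02258 mol/L

n(S2O3^2-) = 0.01919 × 0.1393 = 2.673 × 10^-3 mol
n(I2) = n(S2O3^2-)/2 = 1.337 × 10^-3 mol
From the 1:3 ratio, n(IO3^-) in the aliquot = 1/3 × 1.337 × 10^-3 = 4.455 × 10^-4 mol
[IO3^-] = 4.455 × 10^-4 / 0.01973 = 0.02258 mol/L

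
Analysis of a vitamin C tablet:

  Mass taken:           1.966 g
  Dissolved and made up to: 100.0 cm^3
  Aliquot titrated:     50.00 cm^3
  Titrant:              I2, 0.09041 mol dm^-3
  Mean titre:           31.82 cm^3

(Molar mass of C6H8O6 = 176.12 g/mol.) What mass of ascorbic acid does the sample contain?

C6H8O6 + I2 → C6H6O6 + 2 HI
n(I2) per titration = 0.03182 × 0.09041 = 2.877 × 10^-3 mol
n(C6H8O6) in each aliquot = 2.877 × 10^-3 mol (1:1 ratio)
n(C6H8O6) in the whole flask = 2.877 × 10^-3 × 100.0/50.00 = 5.754 × 10^-3 mol
mass of C6H8O6 = 5.754 × 10^-3 × 176.12 = 1.013 g

1.013 g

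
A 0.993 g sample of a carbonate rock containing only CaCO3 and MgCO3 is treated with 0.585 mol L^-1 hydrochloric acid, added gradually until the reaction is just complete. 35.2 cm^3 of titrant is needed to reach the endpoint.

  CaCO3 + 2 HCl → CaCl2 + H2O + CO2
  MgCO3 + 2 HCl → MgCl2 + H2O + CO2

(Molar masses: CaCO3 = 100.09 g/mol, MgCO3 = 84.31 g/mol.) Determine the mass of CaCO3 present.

0.793 g

n(HCl) = 0.0352 × 0.585 = 0.0206 mol
Let x = n(CaCO3), y = n(MgCO3).
Titrant: 2x + 2y = 0.0206;  mass: 100.09x + 84.31y = 0.993
Solving, x = 7.92 × 10^-3 mol, y = 2.38 × 10^-3 mol
mass of CaCO3 = 7.92 × 10^-3 × 100.09 = 0.793 g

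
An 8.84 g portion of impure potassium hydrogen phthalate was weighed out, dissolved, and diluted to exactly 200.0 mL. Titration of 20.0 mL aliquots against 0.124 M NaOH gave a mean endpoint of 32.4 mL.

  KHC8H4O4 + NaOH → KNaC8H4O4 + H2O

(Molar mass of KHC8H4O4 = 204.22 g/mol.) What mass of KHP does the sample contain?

n(NaOH) per titration = 0.0324 × 0.124 = 4.02 × 10^-3 mol
n(KHC8H4O4) in each aliquot = 4.02 × 10^-3 mol (1:1 ratio)
n(KHC8H4O4) in the whole flask = 4.02 × 10^-3 × 200.0/20.0 = 0.0402 mol
mass of KHC8H4O4 = 0.0402 × 204.22 = 8.20 g

8.20 g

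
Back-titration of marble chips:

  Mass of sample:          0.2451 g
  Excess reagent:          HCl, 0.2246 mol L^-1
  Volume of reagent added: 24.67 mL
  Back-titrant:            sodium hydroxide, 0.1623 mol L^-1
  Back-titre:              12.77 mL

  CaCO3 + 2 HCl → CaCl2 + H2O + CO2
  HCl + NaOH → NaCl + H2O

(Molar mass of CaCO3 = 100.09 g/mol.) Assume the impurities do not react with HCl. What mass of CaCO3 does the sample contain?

n(HCl) added = 0.02467 × 0.2246 = 5.541 × 10^-3 mol
n(NaOH) used in back-titration = 0.01277 × 0.1623 = 2.073 × 10^-3 mol
n(HCl) left over = 2.073 × 10^-3 mol (1:1 ratio)
n(HCl) consumed by analyte = 5.541 × 10^-3 − 2.073 × 10^-3 = 3.468 × 10^-3 mol
From the 1:2 ratio, n(CaCO3) = 1/2 × 3.468 × 10^-3 = 1.734 × 10^-3 mol
mass of CaCO3 = 1.734 × 10^-3 × 100.09 = 0.1736 g

0.1736 g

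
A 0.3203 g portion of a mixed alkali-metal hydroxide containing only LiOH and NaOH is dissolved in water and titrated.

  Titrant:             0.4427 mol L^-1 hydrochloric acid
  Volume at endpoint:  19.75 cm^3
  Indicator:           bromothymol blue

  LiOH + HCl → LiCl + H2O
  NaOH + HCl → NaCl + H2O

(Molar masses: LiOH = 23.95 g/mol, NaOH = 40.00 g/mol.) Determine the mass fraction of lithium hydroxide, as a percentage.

n(HCl) = 0.01975 × 0.4427 = 8.743 × 10^-3 mol
Let x = n(LiOH), y = n(NaOH).
Titrant: 1x + 1y = 8.743 × 10^-3;  mass: 23.95x + 40.00y = 0.3203
Solving, x = 1.834 × 10^-3 mol, y = 6.909 × 10^-3 mol
mass of LiOH = 1.834 × 10^-3 × 23.95 = 0.04392 g
% LiOH = 0.04392 / 0.3203 × 100 = 13.71 %

13.71 %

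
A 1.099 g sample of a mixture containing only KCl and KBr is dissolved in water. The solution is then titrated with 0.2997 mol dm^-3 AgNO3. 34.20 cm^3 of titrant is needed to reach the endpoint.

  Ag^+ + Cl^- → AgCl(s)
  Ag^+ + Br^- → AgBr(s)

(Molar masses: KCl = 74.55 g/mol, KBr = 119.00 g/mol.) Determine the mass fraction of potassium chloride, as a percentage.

18.42 %

n(AgNO3) = 0.03420 × 0.2997 = 0.01025 mol
Let x = n(KCl), y = n(KBr).
Titrant: 1x + 1y = 0.01025;  mass: 74.55x + 119.00y = 1.099
Solving, x = 2.716 × 10^-3 mol, y = 7.534 × 10^-3 mol
mass of KCl = 2.716 × 10^-3 × 74.55 = 0.2025 g
% KCl = 0.2025 / 1.099 × 100 = 18.42 %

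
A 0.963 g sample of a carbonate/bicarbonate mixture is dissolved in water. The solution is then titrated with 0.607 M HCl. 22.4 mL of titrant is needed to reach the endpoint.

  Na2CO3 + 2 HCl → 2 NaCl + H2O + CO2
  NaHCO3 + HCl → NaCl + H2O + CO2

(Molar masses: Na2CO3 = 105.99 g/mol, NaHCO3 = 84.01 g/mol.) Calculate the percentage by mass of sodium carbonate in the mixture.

n(HCl) = 0.0224 × 0.607 = 0.0136 mol
Let x = n(Na2CO3), y = n(NaHCO3).
Titrant: 2x + 1y = 0.0136;  mass: 105.99x + 84.01y = 0.963
Solving, x = 2.89 × 10^-3 mol, y = 7.82 × 10^-3 mol
mass of Na2CO3 = 2.89 × 10^-3 × 105.99 = 0.306 g
% Na2CO3 = 0.306 / 0.963 × 100 = 31.8 %

31.8 %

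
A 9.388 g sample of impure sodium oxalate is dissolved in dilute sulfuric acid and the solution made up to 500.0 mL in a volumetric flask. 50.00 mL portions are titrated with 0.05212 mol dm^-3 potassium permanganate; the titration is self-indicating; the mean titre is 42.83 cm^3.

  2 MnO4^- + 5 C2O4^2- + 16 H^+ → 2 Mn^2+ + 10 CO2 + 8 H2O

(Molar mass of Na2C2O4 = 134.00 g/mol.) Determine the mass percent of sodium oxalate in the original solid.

79.66 %

n(KMnO4) per titration = 0.04283 × 0.05212 = 2.232 × 10^-3 mol
From the 5:2 ratio, n(Na2C2O4) in each aliquot = 5/2 × 2.232 × 10^-3 = 5.581 × 10^-3 mol
n(Na2C2O4) in the whole flask = 5.581 × 10^-3 × 500.0/50.00 = 0.05581 mol
mass of Na2C2O4 = 0.05581 × 134.00 = 7.478 g
% Na2C2O4 = 7.478 / 9.388 × 100 = 79.66 %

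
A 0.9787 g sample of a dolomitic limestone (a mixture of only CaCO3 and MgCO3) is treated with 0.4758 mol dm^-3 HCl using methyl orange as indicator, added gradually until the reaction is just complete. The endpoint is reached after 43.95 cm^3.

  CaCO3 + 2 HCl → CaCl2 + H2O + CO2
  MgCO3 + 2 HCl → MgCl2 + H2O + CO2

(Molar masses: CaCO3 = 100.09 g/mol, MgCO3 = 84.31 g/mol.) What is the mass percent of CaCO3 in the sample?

n(HCl) = 0.04395 × 0.4758 = 0.02091 mol
Let x = n(CaCO3), y = n(MgCO3).
Titrant: 2x + 2y = 0.02091;  mass: 100.09x + 84.31y = 0.9787
Solving, x = 6.158 × 10^-3 mol, y = 4.297 × 10^-3 mol
mass of CaCO3 = 6.158 × 10^-3 × 100.09 = 0.6164 g
% CaCO3 = 0.6164 / 0.9787 × 100 = 62.98 %

62.98 %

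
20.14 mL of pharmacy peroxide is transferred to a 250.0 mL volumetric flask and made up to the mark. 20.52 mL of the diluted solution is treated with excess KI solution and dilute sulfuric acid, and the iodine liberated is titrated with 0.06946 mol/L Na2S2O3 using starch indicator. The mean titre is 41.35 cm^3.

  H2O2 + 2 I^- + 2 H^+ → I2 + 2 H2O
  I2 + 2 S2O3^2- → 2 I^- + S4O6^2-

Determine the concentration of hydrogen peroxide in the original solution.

n(S2O3^2-) = 0.04135 × 0.06946 = 2.872 × 10^-3 mol
n(I2) = n(S2O3^2-)/2 = 1.436 × 10^-3 mol
n(H2O2) in the aliquot = 1.436 × 10^-3 mol (1:1 ratio)
[H2O2]_dilute = 1.436 × 10^-3 / 0.02052 = 0.06998 mol/L
[H2O2]_original = 0.06998 × 250.0/20.14 = 0.8687 mol/L

0.8687 mol/L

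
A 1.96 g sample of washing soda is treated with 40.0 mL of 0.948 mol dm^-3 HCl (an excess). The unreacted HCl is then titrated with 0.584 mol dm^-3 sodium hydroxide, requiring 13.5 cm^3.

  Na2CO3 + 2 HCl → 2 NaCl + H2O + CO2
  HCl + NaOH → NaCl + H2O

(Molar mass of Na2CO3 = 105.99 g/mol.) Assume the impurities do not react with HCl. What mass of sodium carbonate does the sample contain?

n(HCl) added = 0.0400 × 0.948 = 0.0379 mol
n(NaOH) used in back-titration = 0.0135 × 0.584 = 7.88 × 10^-3 mol
n(HCl) left over = 7.88 × 10^-3 mol (1:1 ratio)
n(HCl) consumed by analyte = 0.0379 − 7.88 × 10^-3 = 0.0300 mol
From the 1:2 ratio, n(Na2CO3) = 1/2 × 0.0300 = 0.0150 mol
mass of Na2CO3 = 0.0150 × 105.99 = 1.59 g

1.59 g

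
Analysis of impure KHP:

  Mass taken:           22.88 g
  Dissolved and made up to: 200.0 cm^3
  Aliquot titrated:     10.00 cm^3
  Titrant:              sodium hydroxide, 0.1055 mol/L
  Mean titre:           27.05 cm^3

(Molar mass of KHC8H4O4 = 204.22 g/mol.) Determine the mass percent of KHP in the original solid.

50.94 %

KHC8H4O4 + NaOH → KNaC8H4O4 + H2O
n(NaOH) per titration = 0.02705 × 0.1055 = 2.854 × 10^-3 mol
n(KHC8H4O4) in each aliquot = 2.854 × 10^-3 mol (1:1 ratio)
n(KHC8H4O4) in the whole flask = 2.854 × 10^-3 × 200.0/10.00 = 0.05708 mol
mass of KHC8H4O4 = 0.05708 × 204.22 = 11.66 g
% KHC8H4O4 = 11.66 / 22.88 × 100 = 50.94 %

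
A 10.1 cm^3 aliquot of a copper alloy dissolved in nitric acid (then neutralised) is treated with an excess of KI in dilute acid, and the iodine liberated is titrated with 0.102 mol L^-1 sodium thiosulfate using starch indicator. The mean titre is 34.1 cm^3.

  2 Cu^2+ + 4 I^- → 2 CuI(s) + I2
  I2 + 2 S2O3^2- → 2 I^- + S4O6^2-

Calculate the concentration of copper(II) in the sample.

n(S2O3^2-) = 0.0341 × 0.102 = 3.48 × 10^-3 mol
n(I2) = n(S2O3^2-)/2 = 1.74 × 10^-3 mol
From the 2:1 ratio, n(Cu2+) in the aliquot = 2/1 × 1.74 × 10^-3 = 3.48 × 10^-3 mol
[Cu2+] = 3.48 × 10^-3 / 0.0101 = 0.344 mol/L

0.344 mol/L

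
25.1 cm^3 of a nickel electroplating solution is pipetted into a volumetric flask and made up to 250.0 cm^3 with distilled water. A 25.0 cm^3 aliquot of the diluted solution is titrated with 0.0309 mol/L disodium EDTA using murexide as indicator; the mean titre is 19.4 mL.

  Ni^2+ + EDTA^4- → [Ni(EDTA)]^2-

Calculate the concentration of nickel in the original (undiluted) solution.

0.239 mol/L

n(EDTA) = 0.0194 × 0.0309 = 5.99 × 10^-4 mol
n(Ni2+) in the aliquot = 5.99 × 10^-4 mol (1:1 ratio)
[Ni2+]_dilute = 5.99 × 10^-4 / 0.0250 = 0.0240 mol/L
Dilution factor = 250.0 / 25.1 = 9.960
[Ni2+]_stock = 0.0240 × 9.960 = 0.239 mol/L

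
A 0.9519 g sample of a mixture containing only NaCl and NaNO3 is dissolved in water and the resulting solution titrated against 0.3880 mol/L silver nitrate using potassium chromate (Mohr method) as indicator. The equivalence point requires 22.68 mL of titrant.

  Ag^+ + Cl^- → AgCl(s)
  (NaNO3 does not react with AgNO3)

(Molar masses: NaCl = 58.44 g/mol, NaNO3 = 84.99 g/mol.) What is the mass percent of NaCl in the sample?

54.02 %

n(AgNO3) = 0.02268 × 0.3880 = 8.800 × 10^-3 mol
Let x = n(NaCl), y = n(NaNO3).
Titrant: 1x = 8.800 × 10^-3;  mass: 58.44x + 84.99y = 0.9519
Solving, x = 8.800 × 10^-3 mol, y = 5.149 × 10^-3 mol
mass of NaCl = 8.800 × 10^-3 × 58.44 = 0.5143 g
% NaCl = 0.5143 / 0.9519 × 100 = 54.02 %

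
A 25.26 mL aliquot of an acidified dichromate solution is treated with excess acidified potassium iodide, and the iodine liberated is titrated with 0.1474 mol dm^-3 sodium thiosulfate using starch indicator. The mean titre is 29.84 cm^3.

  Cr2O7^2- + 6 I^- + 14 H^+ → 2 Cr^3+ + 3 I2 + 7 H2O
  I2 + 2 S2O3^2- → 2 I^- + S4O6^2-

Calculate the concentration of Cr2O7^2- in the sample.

n(S2O3^2-) = 0.02984 × 0.1474 = 4.398 × 10^-3 mol
n(I2) = n(S2O3^2-)/2 = 2.199 × 10^-3 mol
From the 1:3 ratio, n(Cr2O7^2-) in the aliquot = 1/3 × 2.199 × 10^-3 = 7.331 × 10^-4 mol
[Cr2O7^2-] = 7.331 × 10^-4 / 0.02526 = 0.02902 mol/L

0.02902 mol/L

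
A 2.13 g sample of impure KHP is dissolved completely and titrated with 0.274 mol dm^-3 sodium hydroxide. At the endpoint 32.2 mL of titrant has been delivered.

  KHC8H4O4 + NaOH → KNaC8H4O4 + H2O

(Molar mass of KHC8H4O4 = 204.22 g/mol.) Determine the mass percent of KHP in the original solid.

84.6 %

n(NaOH) = 0.0322 L × 0.274 mol/L = 8.82 × 10^-3 mol
n(KHC8H4O4) = 8.82 × 10^-3 mol (1:1 ratio)
mass of KHC8H4O4 = 8.82 × 10^-3 × 204.22 g/mol = 1.80 g
% KHC8H4O4 = 1.80 / 2.13 × 100 = 84.6 %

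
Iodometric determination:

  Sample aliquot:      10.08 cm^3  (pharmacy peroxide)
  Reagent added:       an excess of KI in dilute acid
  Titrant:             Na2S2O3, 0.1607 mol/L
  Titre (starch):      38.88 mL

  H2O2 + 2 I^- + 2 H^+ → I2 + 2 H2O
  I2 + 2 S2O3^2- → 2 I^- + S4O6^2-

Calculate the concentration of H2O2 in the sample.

0.3099 mol/L

n(S2O3^2-) = 0.03888 × 0.1607 = 6.248 × 10^-3 mol
n(I2) = n(S2O3^2-)/2 = 3.124 × 10^-3 mol
n(H2O2) in the aliquot = 3.124 × 10^-3 mol (1:1 ratio)
[H2O2] = 3.124 × 10^-3 / 0.01008 = 0.3099 mol/L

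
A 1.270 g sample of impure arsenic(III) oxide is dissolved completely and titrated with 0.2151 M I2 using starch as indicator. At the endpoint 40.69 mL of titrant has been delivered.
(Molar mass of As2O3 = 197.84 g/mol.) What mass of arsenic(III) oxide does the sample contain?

As2O3 + 2 I2 + 2 H2O → As2O5 + 4 HI
n(I2) = 0.04069 L × 0.2151 mol/L = 8.752 × 10^-3 mol
From the 1:2 ratio, n(As2O3) = 1/2 × 8.752 × 10^-3 = 4.376 × 10^-3 mol
mass of As2O3 = 4.376 × 10^-3 × 197.84 g/mol = 0.8658 g

0.8658 g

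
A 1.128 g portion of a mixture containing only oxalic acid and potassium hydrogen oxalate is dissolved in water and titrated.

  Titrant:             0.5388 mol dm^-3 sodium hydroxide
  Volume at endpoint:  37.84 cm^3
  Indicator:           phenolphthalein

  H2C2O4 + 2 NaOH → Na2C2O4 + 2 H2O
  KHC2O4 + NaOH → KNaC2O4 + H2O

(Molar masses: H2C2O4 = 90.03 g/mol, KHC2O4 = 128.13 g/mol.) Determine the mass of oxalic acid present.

n(NaOH) = 0.03784 × 0.5388 = 0.02039 mol
Let x = n(H2C2O4), y = n(KHC2O4).
Titrant: 2x + 1y = 0.02039;  mass: 90.03x + 128.13y = 1.128
Solving, x = 8.929 × 10^-3 mol, y = 2.529 × 10^-3 mol
mass of H2C2O4 = 8.929 × 10^-3 × 90.03 = 0.8039 g

0.8039 g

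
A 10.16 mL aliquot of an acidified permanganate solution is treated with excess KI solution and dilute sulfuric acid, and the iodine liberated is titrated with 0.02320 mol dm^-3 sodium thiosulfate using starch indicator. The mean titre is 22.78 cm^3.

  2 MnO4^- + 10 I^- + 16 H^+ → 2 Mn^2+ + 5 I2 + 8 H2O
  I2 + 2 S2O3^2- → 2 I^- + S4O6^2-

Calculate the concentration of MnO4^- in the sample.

0.01040 mol/L

n(S2O3^2-) = 0.02278 × 0.02320 = 5.285 × 10^-4 mol
n(I2) = n(S2O3^2-)/2 = 2.642 × 10^-4 mol
From the 2:5 ratio, n(MnO4^-) in the aliquot = 2/5 × 2.642 × 10^-4 = 1.057 × 10^-4 mol
[MnO4^-] = 1.057 × 10^-4 / 0.01016 = 0.01040 mol/L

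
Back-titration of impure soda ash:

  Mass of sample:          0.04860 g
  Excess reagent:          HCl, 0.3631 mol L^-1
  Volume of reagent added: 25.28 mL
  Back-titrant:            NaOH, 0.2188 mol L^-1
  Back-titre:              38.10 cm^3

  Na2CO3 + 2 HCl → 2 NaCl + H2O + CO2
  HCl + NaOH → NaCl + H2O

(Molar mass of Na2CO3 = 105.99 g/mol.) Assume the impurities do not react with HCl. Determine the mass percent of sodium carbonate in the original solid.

n(HCl) added = 0.02528 × 0.3631 = 9.179 × 10^-3 mol
n(NaOH) used in back-titration = 0.03810 × 0.2188 = 8.336 × 10^-3 mol
n(HCl) left over = 8.336 × 10^-3 mol (1:1 ratio)
n(HCl) consumed by analyte = 9.179 × 10^-3 − 8.336 × 10^-3 = 8.429 × 10^-4 mol
From the 1:2 ratio, n(Na2CO3) = 1/2 × 8.429 × 10^-4 = 4.214 × 10^-4 mol
mass of Na2CO3 = 4.214 × 10^-4 × 105.99 = 0.04467 g
% Na2CO3 = 0.04467 / 0.04860 × 100 = 91.91 %

91.91 %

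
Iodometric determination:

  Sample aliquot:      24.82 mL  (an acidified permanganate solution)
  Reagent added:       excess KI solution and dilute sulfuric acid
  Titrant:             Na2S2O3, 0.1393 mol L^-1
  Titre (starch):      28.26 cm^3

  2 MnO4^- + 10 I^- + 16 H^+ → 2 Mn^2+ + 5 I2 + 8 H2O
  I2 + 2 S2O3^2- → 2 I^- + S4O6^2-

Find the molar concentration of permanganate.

n(S2O3^2-) = 0.02826 × 0.1393 = 3.937 × 10^-3 mol
n(I2) = n(S2O3^2-)/2 = 1.968 × 10^-3 mol
From the 2:5 ratio, n(MnO4^-) in the aliquot = 2/5 × 1.968 × 10^-3 = 7.873 × 10^-4 mol
[MnO4^-] = 7.873 × 10^-4 / 0.02482 = 0.03172 mol/L

0.03172 mol/L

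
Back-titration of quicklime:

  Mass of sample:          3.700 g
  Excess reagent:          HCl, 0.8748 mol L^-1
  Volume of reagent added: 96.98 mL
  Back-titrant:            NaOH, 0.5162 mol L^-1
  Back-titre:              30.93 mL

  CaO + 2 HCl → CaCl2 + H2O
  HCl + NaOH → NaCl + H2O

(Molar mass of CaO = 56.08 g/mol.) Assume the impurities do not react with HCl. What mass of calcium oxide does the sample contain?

n(HCl) added = 0.09698 × 0.8748 = 0.08484 mol
n(NaOH) used in back-titration = 0.03093 × 0.5162 = 0.01597 mol
n(HCl) left over = 0.01597 mol (1:1 ratio)
n(HCl) consumed by analyte = 0.08484 − 0.01597 = 0.06887 mol
From the 1:2 ratio, n(CaO) = 1/2 × 0.06887 = 0.03444 mol
mass of CaO = 0.03444 × 56.08 = 1.931 g

1.931 g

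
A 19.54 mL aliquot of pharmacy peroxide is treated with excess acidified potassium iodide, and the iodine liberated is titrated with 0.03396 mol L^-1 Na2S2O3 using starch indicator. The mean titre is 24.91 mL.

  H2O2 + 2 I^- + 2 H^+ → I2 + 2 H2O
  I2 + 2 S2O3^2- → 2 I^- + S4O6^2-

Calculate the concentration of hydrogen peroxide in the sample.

0.02165 mol/L

n(S2O3^2-) = 0.02491 × 0.03396 = 8.459 × 10^-4 mol
n(I2) = n(S2O3^2-)/2 = 4.230 × 10^-4 mol
n(H2O2) in the aliquot = 4.230 × 10^-4 mol (1:1 ratio)
[H2O2] = 4.230 × 10^-4 / 0.01954 = 0.02165 mol/L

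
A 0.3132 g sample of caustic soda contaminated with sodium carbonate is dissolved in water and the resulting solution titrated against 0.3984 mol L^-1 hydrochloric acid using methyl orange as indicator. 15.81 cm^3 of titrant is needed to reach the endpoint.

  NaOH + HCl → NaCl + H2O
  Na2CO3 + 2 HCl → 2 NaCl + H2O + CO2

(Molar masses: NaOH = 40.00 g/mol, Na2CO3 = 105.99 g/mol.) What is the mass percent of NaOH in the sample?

20.25 %

n(HCl) = 0.01581 × 0.3984 = 6.299 × 10^-3 mol
Let x = n(NaOH), y = n(Na2CO3).
Titrant: 1x + 2y = 6.299 × 10^-3;  mass: 40.00x + 105.99y = 0.3132
Solving, x = 1.585 × 10^-3 mol, y = 2.357 × 10^-3 mol
mass of NaOH = 1.585 × 10^-3 × 40.00 = 0.06341 g
% NaOH = 0.06341 / 0.3132 × 100 = 20.25 %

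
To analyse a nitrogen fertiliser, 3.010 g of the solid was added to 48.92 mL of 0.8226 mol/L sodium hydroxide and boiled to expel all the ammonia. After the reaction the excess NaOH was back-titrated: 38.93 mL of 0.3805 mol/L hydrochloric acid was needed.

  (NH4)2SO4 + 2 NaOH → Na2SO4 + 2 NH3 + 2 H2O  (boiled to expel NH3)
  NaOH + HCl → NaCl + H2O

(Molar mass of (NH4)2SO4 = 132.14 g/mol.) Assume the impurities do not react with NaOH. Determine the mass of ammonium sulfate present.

1.680 g

n(NaOH) added = 0.04892 × 0.8226 = 0.04024 mol
n(HCl) used in back-titration = 0.03893 × 0.3805 = 0.01481 mol
n(NaOH) left over = 0.01481 mol (1:1 ratio)
n(NaOH) consumed by analyte = 0.04024 − 0.01481 = 0.02543 mol
From the 1:2 ratio, n((NH4)2SO4) = 1/2 × 0.02543 = 0.01271 mol
mass of (NH4)2SO4 = 0.01271 × 132.14 = 1.680 g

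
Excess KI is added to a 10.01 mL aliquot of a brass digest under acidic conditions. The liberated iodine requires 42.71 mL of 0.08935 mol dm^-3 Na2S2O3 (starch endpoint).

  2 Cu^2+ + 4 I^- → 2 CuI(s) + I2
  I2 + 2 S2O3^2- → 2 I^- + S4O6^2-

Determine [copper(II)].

0.3812 mol/L

n(S2O3^2-) = 0.04271 × 0.08935 = 3.816 × 10^-3 mol
n(I2) = n(S2O3^2-)/2 = 1.908 × 10^-3 mol
From the 2:1 ratio, n(Cu2+) in the aliquot = 2/1 × 1.908 × 10^-3 = 3.816 × 10^-3 mol
[Cu2+] = 3.816 × 10^-3 / 0.01001 = 0.3812 mol/L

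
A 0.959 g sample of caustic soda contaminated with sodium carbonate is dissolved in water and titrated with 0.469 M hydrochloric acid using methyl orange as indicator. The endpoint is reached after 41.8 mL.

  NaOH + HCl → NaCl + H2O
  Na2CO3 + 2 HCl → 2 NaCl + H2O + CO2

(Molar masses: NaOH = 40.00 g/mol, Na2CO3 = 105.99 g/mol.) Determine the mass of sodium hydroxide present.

n(HCl) = 0.0418 × 0.469 = 0.0196 mol
Let x = n(NaOH), y = n(Na2CO3).
Titrant: 1x + 2y = 0.0196;  mass: 40.00x + 105.99y = 0.959
Solving, x = 6.15 × 10^-3 mol, y = 6.73 × 10^-3 mol
mass of NaOH = 6.15 × 10^-3 × 40.00 = 0.246 g

0.246 g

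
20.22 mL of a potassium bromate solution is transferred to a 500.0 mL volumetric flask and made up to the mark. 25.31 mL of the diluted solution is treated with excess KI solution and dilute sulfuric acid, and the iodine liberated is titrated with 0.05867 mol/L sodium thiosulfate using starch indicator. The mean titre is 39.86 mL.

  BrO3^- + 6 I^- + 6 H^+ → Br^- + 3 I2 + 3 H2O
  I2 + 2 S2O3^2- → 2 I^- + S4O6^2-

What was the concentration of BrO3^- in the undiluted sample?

n(S2O3^2-) = 0.03986 × 0.05867 = 2.339 × 10^-3 mol
n(I2) = n(S2O3^2-)/2 = 1.169 × 10^-3 mol
From the 1:3 ratio, n(BrO3^-) in the aliquot = 1/3 × 1.169 × 10^-3 = 3.898 × 10^-4 mol
[BrO3^-]_dilute = 3.898 × 10^-4 / 0.02531 = 0.01540 mol/L
[BrO3^-]_original = 0.01540 × 500.0/20.22 = 0.3808 mol/L

0.3808 mol/L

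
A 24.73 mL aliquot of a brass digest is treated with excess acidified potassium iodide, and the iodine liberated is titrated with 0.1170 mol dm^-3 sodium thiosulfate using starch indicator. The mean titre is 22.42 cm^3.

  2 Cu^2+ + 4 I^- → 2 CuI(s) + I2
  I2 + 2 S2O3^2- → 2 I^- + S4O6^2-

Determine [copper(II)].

n(S2O3^2-) = 0.02242 × 0.1170 = 2.623 × 10^-3 mol
n(I2) = n(S2O3^2-)/2 = 1.312 × 10^-3 mol
From the 2:1 ratio, n(Cu2+) in the aliquot = 2/1 × 1.312 × 10^-3 = 2.623 × 10^-3 mol
[Cu2+] = 2.623 × 10^-3 / 0.02473 = 0.1061 mol/L

0.1061 mol/L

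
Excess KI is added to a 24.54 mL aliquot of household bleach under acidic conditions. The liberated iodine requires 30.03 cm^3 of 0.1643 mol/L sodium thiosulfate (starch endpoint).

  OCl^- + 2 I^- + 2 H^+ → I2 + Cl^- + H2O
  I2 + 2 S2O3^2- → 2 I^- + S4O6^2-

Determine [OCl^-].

n(S2O3^2-) = 0.03003 × 0.1643 = 4.934 × 10^-3 mol
n(I2) = n(S2O3^2-)/2 = 2.467 × 10^-3 mol
n(OCl^-) in the aliquot = 2.467 × 10^-3 mol (1:1 ratio)
[OCl^-] = 2.467 × 10^-3 / 0.02454 = 0.1005 mol/L

0.1005 mol/L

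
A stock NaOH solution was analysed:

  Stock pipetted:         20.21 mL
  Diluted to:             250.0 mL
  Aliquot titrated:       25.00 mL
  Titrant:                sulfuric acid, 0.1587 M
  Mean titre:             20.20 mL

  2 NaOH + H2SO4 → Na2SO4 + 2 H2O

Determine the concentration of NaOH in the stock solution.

n(H2SO4) = 0.02020 × 0.1587 = 3.206 × 10^-3 mol
From the 2:1 ratio, n(NaOH) in the aliquot = 2/1 × 3.206 × 10^-3 = 6.411 × 10^-3 mol
[NaOH]_dilute = 6.411 × 10^-3 / 0.02500 = 0.2565 mol/L
Dilution factor = 250.0 / 20.21 = 12.37
[NaOH]_stock = 0.2565 × 12.37 = 3.172 mol/L

3.172 M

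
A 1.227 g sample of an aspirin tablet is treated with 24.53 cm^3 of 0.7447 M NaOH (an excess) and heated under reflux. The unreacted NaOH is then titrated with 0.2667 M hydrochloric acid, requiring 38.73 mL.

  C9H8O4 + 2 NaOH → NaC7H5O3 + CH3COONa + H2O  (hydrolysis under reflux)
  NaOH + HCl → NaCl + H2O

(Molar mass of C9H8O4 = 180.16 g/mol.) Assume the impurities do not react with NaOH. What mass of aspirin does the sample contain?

n(NaOH) added = 0.02453 × 0.7447 = 0.01827 mol
n(HCl) used in back-titration = 0.03873 × 0.2667 = 0.01033 mol
n(NaOH) left over = 0.01033 mol (1:1 ratio)
n(NaOH) consumed by analyte = 0.01827 − 0.01033 = 7.938 × 10^-3 mol
From the 1:2 ratio, n(C9H8O4) = 1/2 × 7.938 × 10^-3 = 3.969 × 10^-3 mol
mass of C9H8O4 = 3.969 × 10^-3 × 180.16 = 0.7151 g

0.7151 g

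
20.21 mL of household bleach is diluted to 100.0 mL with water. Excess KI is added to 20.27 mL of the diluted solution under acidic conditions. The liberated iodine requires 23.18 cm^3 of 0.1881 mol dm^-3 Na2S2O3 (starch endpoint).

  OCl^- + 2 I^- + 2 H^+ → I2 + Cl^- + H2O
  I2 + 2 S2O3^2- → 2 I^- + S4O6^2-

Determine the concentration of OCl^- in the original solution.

0.5322 mol/L

n(S2O3^2-) = 0.02318 × 0.1881 = 4.360 × 10^-3 mol
n(I2) = n(S2O3^2-)/2 = 2.180 × 10^-3 mol
n(OCl^-) in the aliquot = 2.180 × 10^-3 mol (1:1 ratio)
[OCl^-]_dilute = 2.180 × 10^-3 / 0.02027 = 0.1076 mol/L
[OCl^-]_original = 0.1076 × 100.0/20.21 = 0.5322 mol/L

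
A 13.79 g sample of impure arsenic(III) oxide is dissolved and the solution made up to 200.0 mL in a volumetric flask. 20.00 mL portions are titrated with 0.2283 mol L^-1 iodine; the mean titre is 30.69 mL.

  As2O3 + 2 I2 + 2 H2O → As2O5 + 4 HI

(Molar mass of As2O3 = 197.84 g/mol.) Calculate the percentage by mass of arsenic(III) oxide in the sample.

50.26 %

n(I2) per titration = 0.03069 × 0.2283 = 7.007 × 10^-3 mol
From the 1:2 ratio, n(As2O3) in each aliquot = 1/2 × 7.007 × 10^-3 = 3.503 × 10^-3 mol
n(As2O3) in the whole flask = 3.503 × 10^-3 × 200.0/20.00 = 0.03503 mol
mass of As2O3 = 0.03503 × 197.84 = 6.931 g
% As2O3 = 6.931 / 13.79 × 100 = 50.26 %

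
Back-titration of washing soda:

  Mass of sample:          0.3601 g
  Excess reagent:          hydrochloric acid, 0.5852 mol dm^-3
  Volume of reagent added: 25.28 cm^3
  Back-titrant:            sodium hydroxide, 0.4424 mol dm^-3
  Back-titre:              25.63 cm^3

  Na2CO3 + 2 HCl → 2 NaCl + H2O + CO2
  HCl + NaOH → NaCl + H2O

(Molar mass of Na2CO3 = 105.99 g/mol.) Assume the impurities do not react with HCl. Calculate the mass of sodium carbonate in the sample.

0.1831 g

n(HCl) added = 0.02528 × 0.5852 = 0.01479 mol
n(NaOH) used in back-titration = 0.02563 × 0.4424 = 0.01134 mol
n(HCl) left over = 0.01134 mol (1:1 ratio)
n(HCl) consumed by analyte = 0.01479 − 0.01134 = 3.455 × 10^-3 mol
From the 1:2 ratio, n(Na2CO3) = 1/2 × 3.455 × 10^-3 = 1.728 × 10^-3 mol
mass of Na2CO3 = 1.728 × 10^-3 × 105.99 = 0.1831 g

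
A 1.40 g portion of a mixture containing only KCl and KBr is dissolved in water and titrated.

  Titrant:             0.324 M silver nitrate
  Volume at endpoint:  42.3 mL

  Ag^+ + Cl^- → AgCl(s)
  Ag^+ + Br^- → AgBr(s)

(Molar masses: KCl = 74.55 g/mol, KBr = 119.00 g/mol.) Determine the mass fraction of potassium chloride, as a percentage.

27.7 %

n(AgNO3) = 0.0423 × 0.324 = 0.0137 mol
Let x = n(KCl), y = n(KBr).
Titrant: 1x + 1y = 0.0137;  mass: 74.55x + 119.00y = 1.40
Solving, x = 5.20 × 10^-3 mol, y = 8.51 × 10^-3 mol
mass of KCl = 5.20 × 10^-3 × 74.55 = 0.387 g
% KCl = 0.387 / 1.40 × 100 = 27.7 %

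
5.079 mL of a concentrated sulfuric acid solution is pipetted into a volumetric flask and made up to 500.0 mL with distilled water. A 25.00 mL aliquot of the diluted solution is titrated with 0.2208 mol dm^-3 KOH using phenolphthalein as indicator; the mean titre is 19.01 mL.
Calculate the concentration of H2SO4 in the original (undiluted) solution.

8.264 mol/L

H2SO4 + 2 KOH → K2SO4 + 2 H2O
n(KOH) = 0.01901 × 0.2208 = 4.197 × 10^-3 mol
From the 1:2 ratio, n(H2SO4) in the aliquot = 1/2 × 4.197 × 10^-3 = 2.099 × 10^-3 mol
[H2SO4]_dilute = 2.099 × 10^-3 / 0.02500 = 0.08395 mol/L
Dilution factor = 500.0 / 5.079 = 98.44
[H2SO4]_stock = 0.08395 × 98.44 = 8.264 mol/L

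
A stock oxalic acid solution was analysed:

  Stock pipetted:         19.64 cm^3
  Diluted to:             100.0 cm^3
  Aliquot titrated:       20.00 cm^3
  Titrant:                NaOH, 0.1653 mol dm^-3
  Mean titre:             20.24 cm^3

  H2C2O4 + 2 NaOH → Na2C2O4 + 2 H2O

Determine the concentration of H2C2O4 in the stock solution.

0.4259 mol/L

n(NaOH) = 0.02024 × 0.1653 = 3.346 × 10^-3 mol
From the 1:2 ratio, n(H2C2O4) in the aliquot = 1/2 × 3.346 × 10^-3 = 1.673 × 10^-3 mol
[H2C2O4]_dilute = 1.673 × 10^-3 / 0.02000 = 0.08364 mol/L
Dilution factor = 100.0 / 19.64 = 5.092
[H2C2O4]_stock = 0.08364 × 5.092 = 0.4259 mol/L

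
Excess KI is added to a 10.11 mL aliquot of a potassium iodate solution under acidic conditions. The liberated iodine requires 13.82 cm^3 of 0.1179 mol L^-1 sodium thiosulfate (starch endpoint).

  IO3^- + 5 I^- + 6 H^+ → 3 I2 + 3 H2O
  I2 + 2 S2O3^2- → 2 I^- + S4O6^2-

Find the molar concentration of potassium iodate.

n(S2O3^2-) = 0.01382 × 0.1179 = 1.629 × 10^-3 mol
n(I2) = n(S2O3^2-)/2 = 8.147 × 10^-4 mol
From the 1:3 ratio, n(IO3^-) in the aliquot = 1/3 × 8.147 × 10^-4 = 2.716 × 10^-4 mol
[IO3^-] = 2.716 × 10^-4 / 0.01011 = 0.02686 mol/L

0.02686 mol/L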